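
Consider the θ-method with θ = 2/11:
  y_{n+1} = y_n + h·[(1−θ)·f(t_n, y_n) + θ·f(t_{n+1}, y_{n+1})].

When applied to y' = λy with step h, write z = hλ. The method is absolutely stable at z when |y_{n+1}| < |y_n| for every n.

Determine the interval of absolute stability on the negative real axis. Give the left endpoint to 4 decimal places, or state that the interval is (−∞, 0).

Test eqn y'=λy, z=hλ:
  y_{n+1} = y_n + z·[9/11·y_n + 2/11·y_{n+1}] ⇒ (1 − 2/11z)y_{n+1} = (1 + 9/11z)y_n
  ⇒ R(z) = (1 + 9/11z)/(1 − 2/11z).

Need |R(x)|<1, x<0.
x=-1.15: |R|=0.0489
R=−1: 1+9/11x = −1+2/11x ⇒ -7/11x=2 ⇒ x=2/(-7/11)=-3.1429
Confirm numerically:
  x=-2.938: |R|=0.91503 <1
  x=-2.216: |R|=0.57957 <1
  x=-1.314: |R|=0.06061 <1
  x=-3.706: |R|=1.21410 >1
  x=-3.395: |R|=1.09921 >1
  x=-3.350: |R|=1.08192 >1
So |R|<1 on (-3.1429, 0).

(-3.1429, 0).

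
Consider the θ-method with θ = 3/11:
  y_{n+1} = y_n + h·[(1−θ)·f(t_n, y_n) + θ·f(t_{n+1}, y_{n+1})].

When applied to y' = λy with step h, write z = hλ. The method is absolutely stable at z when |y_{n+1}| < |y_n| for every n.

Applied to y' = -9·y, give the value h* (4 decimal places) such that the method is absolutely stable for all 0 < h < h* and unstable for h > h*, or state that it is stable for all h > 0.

(-4.4000,0); λ=-9 ⇒ h* = (22/5)/9 = 0.4889.

Test eqn y'=λy, z=hλ:
  y_{n+1} = y_n + z·[8/11·y_n + 3/11·y_{n+1}] ⇒ (1 − 3/11z)y_{n+1} = (1 + 8/11z)y_n
  R(z) = (1 + 8/11z)/(1 − 3/11z).

Solve |R(x)|<1 on ℝ⁻.
x=-1.37: |R|=0.0026
R=−1: 1+8/11x = −1+3/11x ⇒ -5/11x=2 ⇒ x=2/(-5/11)=-4.4000
Confirm numerically:
  x=-2.944: |R|=0.63292 <1
  x=-2.395: |R|=0.44872 <1
  x=-2.111: |R|=0.33970 <1
  x=-1.974: |R|=0.28318 <1
  x=-4.855: |R|=1.08899 >1
  x=-4.657: |R|=1.05146 >1
  x=-4.567: |R|=1.03380 >1
Stable set (-4.4000, 0).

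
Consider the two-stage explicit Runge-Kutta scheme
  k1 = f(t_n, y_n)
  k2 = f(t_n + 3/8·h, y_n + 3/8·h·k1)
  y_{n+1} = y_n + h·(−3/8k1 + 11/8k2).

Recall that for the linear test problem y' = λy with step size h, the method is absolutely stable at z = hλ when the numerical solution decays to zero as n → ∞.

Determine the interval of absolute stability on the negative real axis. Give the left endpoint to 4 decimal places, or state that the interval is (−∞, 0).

With y'=λy (z=hλ):
  k1=λy_n ⇒ h·k1=z·y_n;  k2=λ(1+3/8z)y_n ⇒ h·k2=z(1+3/8z)y_n
  y_{n+1}/y_n = 1 − 3/8z + 11/8z(1+3/8z) = 1 + z + 33/64z²
  R(z) = 1 + z + 33/64z².

Boundary: |R(x)|=1, x<0.
x=-0.43: |R|=0.6653
R=1: x+33/64x²=0 ⇒ x=−64/33=-1.9394; min R=1−1/(4·33/64)=0.5152>−1
Confirm numerically:
  x=-1.717: |R|=0.80311 <1
  x=-1.203: |R|=0.54322 <1
  x=-0.876: |R|=0.51968 <1
  x=-2.269: |R|=1.38562 >1
  x=-2.255: |R|=1.36697 >1
So |R|<1 on (-1.9394, 0).

z∈(-1.9394,0).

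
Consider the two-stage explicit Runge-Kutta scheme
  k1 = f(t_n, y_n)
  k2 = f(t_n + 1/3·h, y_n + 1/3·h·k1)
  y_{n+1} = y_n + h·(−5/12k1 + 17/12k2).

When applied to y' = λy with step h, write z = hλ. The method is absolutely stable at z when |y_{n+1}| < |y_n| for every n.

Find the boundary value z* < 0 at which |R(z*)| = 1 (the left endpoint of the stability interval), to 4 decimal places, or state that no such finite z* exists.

With y'=λy (z=hλ):
  k1=λy_n ⇒ h·k1=z·y_n;  k2=λ(1+1/3z)y_n ⇒ h·k2=z(1+1/3z)y_n
  y_{n+1}/y_n = 1 − 5/12z + 17/12z(1+1/3z) = 1 + z + 17/36z²
  Hence R(z) = 1 + z + 17/36z².

Solve |R(x)|<1 on ℝ⁻.
x=-0.36: |R|=0.7012
R=1: x+17/36x²=0 ⇒ x=−36/17=-2.1176; min R=1−1/(4·17/36)=0.4706>−1
Confirm numerically:
  x=-2.073: |R|=0.95629 <1
  x=-1.943: |R|=0.83976 <1
  x=-1.366: |R|=0.51515 <1
  x=-0.882: |R|=0.48535 <1
  x=-2.511: |R|=1.46642 >1
  x=-2.170: |R|=1.05365 >1
  x=-2.151: |R|=1.03388 >1
Stable set (-2.1176, 0).

z* = -2.1176.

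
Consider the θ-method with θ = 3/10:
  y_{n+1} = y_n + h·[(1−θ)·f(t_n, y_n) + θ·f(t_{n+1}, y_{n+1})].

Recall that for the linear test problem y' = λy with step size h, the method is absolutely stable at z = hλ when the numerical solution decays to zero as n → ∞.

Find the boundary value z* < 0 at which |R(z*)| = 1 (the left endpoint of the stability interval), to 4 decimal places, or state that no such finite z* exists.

left endpoint -5.0000.

Set f=λy, z=hλ:
  y_{n+1} = y_n + z·[7/10·y_n + 3/10·y_{n+1}] ⇒ (1 − 3/10z)y_{n+1} = (1 + 7/10z)y_n
  R(z) = (1 + 7/10z)/(1 − 3/10z).

Solve |R(x)|<1 on ℝ⁻.
x=-1.13: |R|=0.1561
R=−1: 1+7/10x = −1+3/10x ⇒ -2/5x=2 ⇒ x=2/(-2/5)=-5.0000
Confirm numerically:
  x=-4.344: |R|=0.88607 <1
  x=-3.832: |R|=0.78266 <1
  x=-3.078: |R|=0.60029 <1
  x=-2.678: |R|=0.48497 <1
  x=-5.548: |R|=1.08227 >1
  x=-5.336: |R|=1.05168 >1
Stable set (-5.0000, 0).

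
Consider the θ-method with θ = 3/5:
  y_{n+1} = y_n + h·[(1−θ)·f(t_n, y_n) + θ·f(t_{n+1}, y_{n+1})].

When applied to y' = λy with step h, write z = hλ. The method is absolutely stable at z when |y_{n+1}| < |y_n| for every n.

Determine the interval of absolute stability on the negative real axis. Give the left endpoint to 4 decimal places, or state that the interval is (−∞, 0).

unbounded; (−∞, 0).

Test eqn y'=λy, z=hλ:
  y_{n+1} = y_n + z·[2/5·y_n + 3/5·y_{n+1}] ⇒ (1 − 3/5z)y_{n+1} = (1 + 2/5z)y_n
  R(z) = (1 + 2/5z)/(1 − 3/5z).

Solve |R(x)|<1 on ℝ⁻.
x=-0.58: |R|=0.5697
x=-2: |R|=0.0909
x=-10: |R|=0.4286
x=-100: |R|=0.6393
θ=3/5≥1/2 ⇒ |1+2/5x|<|1−3/5x| ∀x<0 ⇒ interval (−∞,0).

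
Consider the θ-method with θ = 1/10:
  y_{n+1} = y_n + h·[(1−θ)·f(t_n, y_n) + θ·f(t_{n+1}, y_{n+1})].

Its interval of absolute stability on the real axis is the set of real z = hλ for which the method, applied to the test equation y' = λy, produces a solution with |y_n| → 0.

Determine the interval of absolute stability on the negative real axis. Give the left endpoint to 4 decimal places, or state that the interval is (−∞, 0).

(-2.5000, 0).

With y'=λy (z=hλ):
  y_{n+1} = y_n + z·[9/10·y_n + 1/10·y_{n+1}] ⇒ (1 − 1/10z)y_{n+1} = (1 + 9/10z)y_n
  R(z) = (1 + 9/10z)/(1 − 1/10z).

Boundary: |R(x)|=1, x<0.
x=-1.08: |R|=0.0253
R=−1: 1+9/10x = −1+1/10x ⇒ -4/5x=2 ⇒ x=2/(-4/5)=-2.5000
Confirm numerically:
  x=-2.359: |R|=0.90873 <1
  x=-1.666: |R|=0.42808 <1
  x=-1.615: |R|=0.39044 <1
  x=-1.467: |R|=0.27932 <1
  x=-2.921: |R|=1.26066 >1
  x=-2.843: |R|=1.21366 >1
  x=-2.524: |R|=1.01533 >1
Interval (-2.5000, 0).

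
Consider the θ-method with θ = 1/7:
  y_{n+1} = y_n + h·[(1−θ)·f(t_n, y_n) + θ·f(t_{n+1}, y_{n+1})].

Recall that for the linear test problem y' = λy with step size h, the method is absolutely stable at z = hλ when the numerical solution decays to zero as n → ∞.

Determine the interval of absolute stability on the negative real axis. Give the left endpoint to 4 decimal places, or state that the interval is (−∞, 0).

With y'=λy (z=hλ):
  y_{n+1} = y_n + z·[6/7·y_n + 1/7·y_{n+1}] ⇒ (1 − 1/7z)y_{n+1} = (1 + 6/7z)y_n
  R(z) = (1 + 6/7z)/(1 − 1/7z).

Need |R(x)|<1, x<0.
x=-0.85: |R|=0.2420
R=−1: 1+6/7x = −1+1/7x ⇒ -5/7x=2 ⇒ x=2/(-5/7)=-2.8000
Confirm numerically:
  x=-2.704: |R|=0.95054 <1
  x=-2.258: |R|=0.70728 <1
  x=-1.492: |R|=0.22986 <1
  x=-1.275: |R|=0.07855 <1
  x=-3.397: |R|=1.28710 >1
  x=-3.391: |R|=1.28438 >1
  x=-3.308: |R|=1.24641 >1
Interval (-2.8000, 0).

z∈(-2.8000,0).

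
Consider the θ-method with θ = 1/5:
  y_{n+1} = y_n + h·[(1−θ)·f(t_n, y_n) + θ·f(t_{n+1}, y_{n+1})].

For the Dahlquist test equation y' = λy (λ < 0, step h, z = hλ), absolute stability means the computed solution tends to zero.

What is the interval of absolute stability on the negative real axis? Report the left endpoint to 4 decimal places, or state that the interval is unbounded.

Set f=λy, z=hλ:
  y_{n+1} = y_n + z·[4/5·y_n + 1/5·y_{n+1}] ⇒ (1 − 1/5z)y_{n+1} = (1 + 4/5z)y_n
  ⇒ R(z) = (1 + 4/5z)/(1 − 1/5z).

Boundary: |R(x)|=1, x<0.
x=-1.65: |R|=0.2406
R=−1: 1+4/5x = −1+1/5x ⇒ -3/5x=2 ⇒ x=2/(-3/5)=-3.3333
Confirm numerically:
  x=-2.852: |R|=0.81610 <1
  x=-2.766: |R|=0.78084 <1
  x=-2.439: |R|=0.63933 <1
  x=-2.390: |R|=0.61705 <1
  x=-3.905: |R|=1.19259 >1
  x=-3.441: |R|=1.03827 >1
So |R|<1 on (-3.3333, 0).

z∈(-3.3333,0).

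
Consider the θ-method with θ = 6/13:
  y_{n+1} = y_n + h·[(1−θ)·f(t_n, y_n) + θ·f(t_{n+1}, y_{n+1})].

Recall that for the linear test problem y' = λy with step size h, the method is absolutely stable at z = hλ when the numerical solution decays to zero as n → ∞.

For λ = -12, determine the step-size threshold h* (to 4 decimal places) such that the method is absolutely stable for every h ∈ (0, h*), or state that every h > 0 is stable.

(-26.0000,0); λ=-12 ⇒ h* = (26)/12 = 2.1667.

With y'=λy (z=hλ):
  y_{n+1} = y_n + z·[7/13·y_n + 6/13·y_{n+1}] ⇒ (1 − 6/13z)y_{n+1} = (1 + 7/13z)y_n
  so R(z) = (1 + 7/13z)/(1 − 6/13z).

Solve |R(x)|<1 on ℝ⁻.
x=-1.68: |R|=0.0537
R=−1: 1+7/13x = −1+6/13x ⇒ -1/13x=2 ⇒ x=2/(-1/13)=-26.0000
Confirm numerically:
  x=-23.335: |R|=0.98258 <1
  x=-19.899: |R|=0.95392 <1
  x=-18.972: |R|=0.94459 <1
  x=-11.760: |R|=0.82958 <1
  x=-26.404: |R|=1.00236 >1
  x=-26.122: |R|=1.00072 >1
So |R|<1 on (-26.0000, 0).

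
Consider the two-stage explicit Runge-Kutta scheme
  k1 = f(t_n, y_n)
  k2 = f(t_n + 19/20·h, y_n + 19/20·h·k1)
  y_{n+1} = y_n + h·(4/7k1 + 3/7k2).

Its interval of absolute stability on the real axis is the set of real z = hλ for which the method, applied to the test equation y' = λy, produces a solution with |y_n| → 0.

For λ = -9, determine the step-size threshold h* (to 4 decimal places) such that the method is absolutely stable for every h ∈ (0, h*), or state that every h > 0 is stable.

On y'=λy, z=hλ:
  k1=λy_n ⇒ h·k1=z·y_n;  k2=λ(1+19/20z)y_n ⇒ h·k2=z(1+19/20z)y_n
  y_{n+1}/y_n = 1 + 4/7z + 3/7z(1+19/20z) = 1 + z + 57/140z²
  Hence R(z) = 1 + z + 57/140z².

Solve |R(x)|<1 on ℝ⁻.
x=-0.99: |R|=0.4090
R=1: x+57/140x²=0 ⇒ x=−140/57=-2.4561; min R=1−1/(4·57/140)=0.3860>−1
Confirm numerically:
  x=-1.904: |R|=0.57198 <1
  x=-1.403: |R|=0.39842 <1
  x=-1.354: |R|=0.39242 <1
  x=-2.881: |R|=1.49835 >1
  x=-2.748: |R|=1.32654 >1
  x=-2.631: |R|=1.18731 >1
So |R|<1 on (-2.4561, 0).

(-2.4561,0); λ=-9 ⇒ h* = (140/57)/9 = 0.2729.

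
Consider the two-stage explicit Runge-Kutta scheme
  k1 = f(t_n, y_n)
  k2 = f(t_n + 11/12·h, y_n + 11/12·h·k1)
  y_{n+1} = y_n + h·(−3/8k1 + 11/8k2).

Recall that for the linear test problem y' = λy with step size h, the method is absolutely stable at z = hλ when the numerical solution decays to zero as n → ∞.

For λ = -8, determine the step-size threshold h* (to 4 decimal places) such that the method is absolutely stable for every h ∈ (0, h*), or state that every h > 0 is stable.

Set f=λy, z=hλ:
  k1=λy_n ⇒ h·k1=z·y_n;  k2=λ(1+11/12z)y_n ⇒ h·k2=z(1+11/12z)y_n
  y_{n+1}/y_n = 1 − 3/8z + 11/8z(1+11/12z) = 1 + z + 121/96z²
  so R(z) = 1 + z + 121/96z².

Solve |R(x)|<1 on ℝ⁻.
x=-1.45: |R|=2.2000
R=1: x+121/96x²=0 ⇒ x=−96/121=-0.7934; min R=1−1/(4·121/96)=0.8017>−1
Confirm numerically:
  x=-0.616: |R|=0.86227 <1
  x=-0.504: |R|=0.81617 <1
  x=-0.466: |R|=0.80771 <1
  x=-1.221: |R|=1.65808 >1
  x=-0.979: |R|=1.22904 >1
Interval (-0.7934, 0).

(-0.7934,0); λ=-8 ⇒ h* = (96/121)/8 = 0.0992.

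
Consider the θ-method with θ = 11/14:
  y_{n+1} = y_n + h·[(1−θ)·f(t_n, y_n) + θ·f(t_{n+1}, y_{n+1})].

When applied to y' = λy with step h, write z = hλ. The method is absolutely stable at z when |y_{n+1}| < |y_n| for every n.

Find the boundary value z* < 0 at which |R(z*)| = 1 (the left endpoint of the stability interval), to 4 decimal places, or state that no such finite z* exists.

On y'=λy, z=hλ:
  y_{n+1} = y_n + z·[3/14·y_n + 11/14·y_{n+1}] ⇒ (1 − 11/14z)y_{n+1} = (1 + 3/14z)y_n
  ⇒ R(z) = (1 + 3/14z)/(1 − 11/14z).

Need |R(x)|<1, x<0.
x=-1.11: |R|=0.4071
x=-2: |R|=0.2222
x=-10: |R|=0.1290
x=-100: |R|=0.2567
θ=11/14≥1/2 ⇒ |1+3/14x|<|1−11/14x| ∀x<0 ⇒ unbounded interval.

unbounded; (−∞, 0).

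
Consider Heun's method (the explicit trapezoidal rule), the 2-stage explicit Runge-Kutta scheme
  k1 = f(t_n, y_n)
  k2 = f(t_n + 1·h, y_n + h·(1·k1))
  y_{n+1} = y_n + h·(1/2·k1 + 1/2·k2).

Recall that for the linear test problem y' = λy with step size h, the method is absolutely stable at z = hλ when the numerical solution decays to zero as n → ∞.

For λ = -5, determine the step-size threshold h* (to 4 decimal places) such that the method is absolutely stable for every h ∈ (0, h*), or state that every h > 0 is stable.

(-2.0000,0); λ=-5 ⇒ h* = 0.4000.

Test eqn y'=λy, z=hλ:
  order 2, 2-stage ⇒ R(z)=1+z+z^2/2
  (e.g. R(-1.43)=0.59245, |R|=0.59245)

Find x<0 with |R(x)|<1.
x=-1.43: |R|=0.5924
|R(-1.32)|=0.5512 |R(-1.08)|=0.5032 |R(-1.07)|=0.5025
Bisect:
  x_lo=-2.5458 |R|=1.6948  x_hi=-0.1842 |R|=0.8328
  mid=-1.36500 |R|=0.56661 →hi
  mid=-1.95540 |R|=0.95640 →hi
  mid=-2.25060 |R|=1.28200 →lo
  mid=-2.10300 |R|=1.10831 →lo
  mid=-2.02920 |R|=1.02963 →lo
  mid=-1.99230 |R|=0.99233 →hi
  mid=-2.01075 |R|=1.01081 →lo
  mid=-2.00153 |R|=1.00153 →lo
  mid=-1.99691 |R|=0.99692 →hi
  ...
  [-2.00009,-1.99994] ⇒ x*=-2.0000
So |R|<1 on (-2.0000, 0).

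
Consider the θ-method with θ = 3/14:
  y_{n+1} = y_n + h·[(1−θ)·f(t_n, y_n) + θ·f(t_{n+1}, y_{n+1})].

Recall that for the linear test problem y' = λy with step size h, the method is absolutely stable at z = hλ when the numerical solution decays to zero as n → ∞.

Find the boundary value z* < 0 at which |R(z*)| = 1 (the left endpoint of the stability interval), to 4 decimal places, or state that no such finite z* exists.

On y'=λy, z=hλ:
  y_{n+1} = y_n + z·[11/14·y_n + 3/14·y_{n+1}] ⇒ (1 − 3/14z)y_{n+1} = (1 + 11/14z)y_n
  so R(z) = (1 + 11/14z)/(1 − 3/14z).

Find x<0 with |R(x)|<1.
x=-0.31: |R|=0.7093
R=−1: 1+11/14x = −1+3/14x ⇒ -4/7x=2 ⇒ x=2/(-4/7)=-3.5000
Confirm numerically:
  x=-3.213: |R|=0.90287 <1
  x=-2.362: |R|=0.56824 <1
  x=-1.613: |R|=0.19868 <1
  x=-3.990: |R|=1.15094 >1
  x=-3.634: |R|=1.04305 >1
Stable set (-3.5000, 0).

z* = -3.5000.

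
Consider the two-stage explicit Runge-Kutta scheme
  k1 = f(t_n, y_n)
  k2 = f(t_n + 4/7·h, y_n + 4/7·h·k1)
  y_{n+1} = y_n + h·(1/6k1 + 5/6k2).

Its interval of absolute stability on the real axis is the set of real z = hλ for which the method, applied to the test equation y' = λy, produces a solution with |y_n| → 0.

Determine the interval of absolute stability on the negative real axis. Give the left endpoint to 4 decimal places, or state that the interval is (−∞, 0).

(-2.1000, 0).

Test eqn y'=λy, z=hλ:
  k1=λy_n ⇒ h·k1=z·y_n;  k2=λ(1+4/7z)y_n ⇒ h·k2=z(1+4/7z)y_n
  y_{n+1}/y_n = 1 + 1/6z + 5/6z(1+4/7z) = 1 + z + 10/21z²
  so R(z) = 1 + z + 10/21z².

Need |R(x)|<1, x<0.
x=-0.52: |R|=0.6088
R=1: x+10/21x²=0 ⇒ x=−21/10=-2.1000; min R=1−1/(4·10/21)=0.4750>−1
Confirm numerically:
  x=-1.580: |R|=0.60876 <1
  x=-1.376: |R|=0.52561 <1
  x=-1.295: |R|=0.50358 <1
  x=-1.273: |R|=0.49868 <1
  x=-2.594: |R|=1.61021 >1
  x=-2.516: |R|=1.49841 >1
  x=-2.509: |R|=1.48866 >1
Stable set (-2.1000, 0).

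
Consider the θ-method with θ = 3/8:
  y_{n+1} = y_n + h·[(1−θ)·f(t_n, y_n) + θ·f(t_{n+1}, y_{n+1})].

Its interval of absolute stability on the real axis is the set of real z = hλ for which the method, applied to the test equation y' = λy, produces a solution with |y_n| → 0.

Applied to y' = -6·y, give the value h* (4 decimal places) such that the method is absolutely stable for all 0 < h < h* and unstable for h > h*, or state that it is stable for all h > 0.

Set f=λy, z=hλ:
  y_{n+1} = y_n + z·[5/8·y_n + 3/8·y_{n+1}] ⇒ (1 − 3/8z)y_{n+1} = (1 + 5/8z)y_n
  R(z) = (1 + 5/8z)/(1 − 3/8z).

Need |R(x)|<1, x<0.
x=-1.24: |R|=0.1536
R=−1: 1+5/8x = −1+3/8x ⇒ -1/4x=2 ⇒ x=2/(-1/4)=-8.0000
Confirm numerically:
  x=-7.011: |R|=0.93187 <1
  x=-5.655: |R|=0.81214 <1
  x=-3.260: |R|=0.46682 <1
  x=-8.515: |R|=1.03071 >1
  x=-8.513: |R|=1.03059 >1
  x=-8.397: |R|=1.02392 >1
Interval (-8.0000, 0).

(-8.0000,0); λ=-6 ⇒ h* = (8)/6 = 1.3333.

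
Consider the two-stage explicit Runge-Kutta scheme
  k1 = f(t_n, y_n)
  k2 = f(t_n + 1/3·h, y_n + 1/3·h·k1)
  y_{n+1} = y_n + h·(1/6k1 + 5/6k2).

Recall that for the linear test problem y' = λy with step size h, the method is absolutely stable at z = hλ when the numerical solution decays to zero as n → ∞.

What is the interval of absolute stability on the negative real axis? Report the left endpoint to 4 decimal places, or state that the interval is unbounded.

z∈(-3.6000,0).

With y'=λy (z=hλ):
  k1=λy_n ⇒ h·k1=z·y_n;  k2=λ(1+1/3z)y_n ⇒ h·k2=z(1+1/3z)y_n
  y_{n+1}/y_n = 1 + 1/6z + 5/6z(1+1/3z) = 1 + z + 5/18z²
  so R(z) = 1 + z + 5/18z².

Boundary: |R(x)|=1, x<0.
x=-1.65: |R|=0.1062
R=1: x+5/18x²=0 ⇒ x=−18/5=-3.6000; min R=1−1/(4·5/18)=0.1000>−1
Confirm numerically:
  x=-3.484: |R|=0.88774 <1
  x=-3.013: |R|=0.50871 <1
  x=-2.100: |R|=0.12500 <1
  x=-4.064: |R|=1.52380 >1
  x=-3.949: |R|=1.38283 >1
  x=-3.816: |R|=1.22896 >1
Interval (-3.6000, 0).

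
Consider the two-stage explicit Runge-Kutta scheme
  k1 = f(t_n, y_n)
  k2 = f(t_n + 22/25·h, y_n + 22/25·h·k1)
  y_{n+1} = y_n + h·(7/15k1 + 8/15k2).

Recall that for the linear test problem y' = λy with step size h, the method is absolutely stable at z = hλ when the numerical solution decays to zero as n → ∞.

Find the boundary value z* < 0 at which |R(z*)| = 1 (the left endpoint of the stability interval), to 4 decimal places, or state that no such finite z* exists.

z* = -2.1307.

On y'=λy, z=hλ:
  k1=λy_n ⇒ h·k1=z·y_n;  k2=λ(1+22/25z)y_n ⇒ h·k2=z(1+22/25z)y_n
  y_{n+1}/y_n = 1 + 7/15z + 8/15z(1+22/25z) = 1 + z + 176/375z²
  R(z) = 1 + z + 176/375z².

Find x<0 with |R(x)|<1.
x=-1.17: |R|=0.4725
R=1: x+176/375x²=0 ⇒ x=−375/176=-2.1307; min R=1−1/(4·176/375)=0.4673>−1
Confirm numerically:
  x=-1.746: |R|=0.68477 <1
  x=-1.729: |R|=0.67404 <1
  x=-1.687: |R|=0.64871 <1
  x=-2.559: |R|=1.51442 >1
  x=-2.206: |R|=1.07798 >1
Interval (-2.1307, 0).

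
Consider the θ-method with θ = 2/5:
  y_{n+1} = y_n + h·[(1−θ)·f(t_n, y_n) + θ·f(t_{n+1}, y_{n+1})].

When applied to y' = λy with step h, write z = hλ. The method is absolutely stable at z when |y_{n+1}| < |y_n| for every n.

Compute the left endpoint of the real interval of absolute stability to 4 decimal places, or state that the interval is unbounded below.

left endpoint -10.0000.

Set f=λy, z=hλ:
  y_{n+1} = y_n + z·[3/5·y_n + 2/5·y_{n+1}] ⇒ (1 − 2/5z)y_{n+1} = (1 + 3/5z)y_n
  R(z) = (1 + 3/5z)/(1 − 2/5z).

Need |R(x)|<1, x<0.
x=-0.55: |R|=0.5492
R=−1: 1+3/5x = −1+2/5x ⇒ -1/5x=2 ⇒ x=2/(-1/5)=-10.0000
Confirm numerically:
  x=-8.463: |R|=0.92990 <1
  x=-7.737: |R|=0.88947 <1
  x=-7.039: |R|=0.84480 <1
  x=-4.600: |R|=0.61972 <1
  x=-10.441: |R|=1.01704 >1
  x=-10.207: |R|=1.00815 >1
  x=-10.053: |R|=1.00211 >1
Stable set (-10.0000, 0).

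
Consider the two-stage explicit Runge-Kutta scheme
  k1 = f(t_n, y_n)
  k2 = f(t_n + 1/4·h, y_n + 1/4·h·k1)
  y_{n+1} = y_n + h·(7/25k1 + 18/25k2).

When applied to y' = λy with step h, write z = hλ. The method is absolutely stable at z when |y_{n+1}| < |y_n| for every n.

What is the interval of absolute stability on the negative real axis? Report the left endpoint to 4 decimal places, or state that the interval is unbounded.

z∈(-5.5556,0).

Set f=λy, z=hλ:
  k1=λy_n ⇒ h·k1=z·y_n;  k2=λ(1+1/4z)y_n ⇒ h·k2=z(1+1/4z)y_n
  y_{n+1}/y_n = 1 + 7/25z + 18/25z(1+1/4z) = 1 + z + 9/50z²
  Hence R(z) = 1 + z + 9/50z².

Find x<0 with |R(x)|<1.
x=-0.87: |R|=0.2662
R=1: x+9/50x²=0 ⇒ x=−50/9=-5.5556; min R=1−1/(4·9/50)=-0.3889>−1
Confirm numerically:
  x=-3.549: |R|=0.28183 <1
  x=-3.428: |R|=0.31279 <1
  x=-2.443: |R|=0.36872 <1
  x=-5.772: |R|=1.22488 >1
  x=-5.601: |R|=1.04582 >1
Interval (-5.5556, 0).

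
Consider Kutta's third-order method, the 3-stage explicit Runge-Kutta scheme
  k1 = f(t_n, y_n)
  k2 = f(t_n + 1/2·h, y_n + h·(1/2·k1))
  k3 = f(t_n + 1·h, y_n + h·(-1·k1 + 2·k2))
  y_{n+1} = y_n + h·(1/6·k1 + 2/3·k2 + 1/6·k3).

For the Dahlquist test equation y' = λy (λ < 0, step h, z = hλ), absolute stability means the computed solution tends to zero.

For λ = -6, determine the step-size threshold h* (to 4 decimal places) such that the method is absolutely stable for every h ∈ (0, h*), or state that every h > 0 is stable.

Set f=λy, z=hλ:
  order 3, 3-stage ⇒ R(z)=1+z+z^2/2+z^3/6
  (e.g. R(-0.93)=0.36839, |R|=0.36839)

Find x<0 with |R(x)|<1.
x=-0.93: |R|=0.3684
|R(-1.71)|=0.0813 |R(-1.07)|=0.2983 |R(-0.91)|=0.3785
Bisect:
  x_lo=-3.2949 |R|=2.8284  x_hi=-0.2098 |R|=0.8107
  mid=-1.75231 |R|=0.11379 →hi
  mid=-2.52358 |R|=1.01791 →lo
  mid=-2.13795 |R|=0.48123 →hi
  mid=-2.33077 |R|=0.72483 →hi
  mid=-2.42717 |R|=0.86474 →hi
  mid=-2.47538 |R|=0.93961 →hi
  mid=-2.49948 |R|=0.97832 →hi
  ...
  [-2.51285,-2.51266] ⇒ x*=-2.5127
Stable set (-2.5127, 0).

(-2.5127,0); λ=-6 ⇒ h* = 0.4188.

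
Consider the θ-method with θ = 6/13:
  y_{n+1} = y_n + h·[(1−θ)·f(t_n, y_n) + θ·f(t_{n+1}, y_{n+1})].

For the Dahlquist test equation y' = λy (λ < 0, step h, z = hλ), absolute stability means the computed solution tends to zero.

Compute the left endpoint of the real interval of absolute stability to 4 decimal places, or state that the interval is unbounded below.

z* = -26.0000.

On y'=λy, z=hλ:
  y_{n+1} = y_n + z·[7/13·y_n + 6/13·y_{n+1}] ⇒ (1 − 6/13z)y_{n+1} = (1 + 7/13z)y_n
  R(z) = (1 + 7/13z)/(1 − 6/13z).

Solve |R(x)|<1 on ℝ⁻.
x=-1.74: |R|=0.0350
R=−1: 1+7/13x = −1+6/13x ⇒ -1/13x=2 ⇒ x=2/(-1/13)=-26.0000
Confirm numerically:
  x=-23.651: |R|=0.98484 <1
  x=-17.037: |R|=0.92221 <1
  x=-16.632: |R|=0.91694 <1
  x=-26.364: |R|=1.00213 >1
  x=-26.163: |R|=1.00096 >1
So |R|<1 on (-26.0000, 0).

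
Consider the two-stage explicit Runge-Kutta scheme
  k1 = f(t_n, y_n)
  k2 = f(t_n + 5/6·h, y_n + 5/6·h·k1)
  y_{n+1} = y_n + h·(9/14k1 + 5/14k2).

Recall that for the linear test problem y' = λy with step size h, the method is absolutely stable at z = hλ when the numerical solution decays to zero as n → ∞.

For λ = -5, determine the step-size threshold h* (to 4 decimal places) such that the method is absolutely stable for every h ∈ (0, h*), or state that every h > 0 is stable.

Set f=λy, z=hλ:
  k1=λy_n ⇒ h·k1=z·y_n;  k2=λ(1+5/6z)y_n ⇒ h·k2=z(1+5/6z)y_n
  y_{n+1}/y_n = 1 + 9/14z + 5/14z(1+5/6z) = 1 + z + 25/84z²
  so R(z) = 1 + z + 25/84z².

Find x<0 with |R(x)|<1.
x=-1.64: |R|=0.1605
R=1: x+25/84x²=0 ⇒ x=−84/25=-3.3600; min R=1−1/(4·25/84)=0.1600>−1
Confirm numerically:
  x=-1.718: |R|=0.16043 <1
  x=-1.703: |R|=0.16016 <1
  x=-1.567: |R|=0.16380 <1
  x=-3.733: |R|=1.41441 >1
  x=-3.439: |R|=1.08086 >1
Stable set (-3.3600, 0).

(-3.3600,0); λ=-5 ⇒ h* = (84/25)/5 = 0.6720.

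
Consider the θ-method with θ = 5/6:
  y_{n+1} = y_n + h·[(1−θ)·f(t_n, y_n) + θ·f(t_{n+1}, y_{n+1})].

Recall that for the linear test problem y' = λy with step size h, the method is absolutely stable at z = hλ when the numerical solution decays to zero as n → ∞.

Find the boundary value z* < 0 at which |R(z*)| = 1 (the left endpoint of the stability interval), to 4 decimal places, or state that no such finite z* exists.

unbounded; (−∞, 0).

With y'=λy (z=hλ):
  y_{n+1} = y_n + z·[1/6·y_n + 5/6·y_{n+1}] ⇒ (1 − 5/6z)y_{n+1} = (1 + 1/6z)y_n
  so R(z) = (1 + 1/6z)/(1 − 5/6z).

Boundary: |R(x)|=1, x<0.
x=-0.62: |R|=0.5912
x=-2: |R|=0.2500
x=-10: |R|=0.0714
x=-100: |R|=0.1858
θ=5/6≥1/2 ⇒ |1+1/6x|<|1−5/6x| ∀x<0 ⇒ interval (−∞,0).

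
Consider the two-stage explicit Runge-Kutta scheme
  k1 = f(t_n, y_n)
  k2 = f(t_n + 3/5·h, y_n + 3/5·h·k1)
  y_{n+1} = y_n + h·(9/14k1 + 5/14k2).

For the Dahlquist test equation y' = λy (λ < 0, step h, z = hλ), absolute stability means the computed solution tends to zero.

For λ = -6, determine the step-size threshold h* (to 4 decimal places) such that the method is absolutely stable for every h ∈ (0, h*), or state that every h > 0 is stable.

(-4.6667,0); λ=-6 ⇒ h* = (14/3)/6 = 0.7778.

With y'=λy (z=hλ):
  k1=λy_n ⇒ h·k1=z·y_n;  k2=λ(1+3/5z)y_n ⇒ h·k2=z(1+3/5z)y_n
  y_{n+1}/y_n = 1 + 9/14z + 5/14z(1+3/5z) = 1 + z + 3/14z²
  ⇒ R(z) = 1 + z + 3/14z².

Need |R(x)|<1, x<0.
x=-1.06: |R|=0.1808
R=1: x+3/14x²=0 ⇒ x=−14/3=-4.6667; min R=1−1/(4·3/14)=-0.1667>−1
Confirm numerically:
  x=-4.043: |R|=0.45968 <1
  x=-2.834: |R|=0.11295 <1
  x=-2.374: |R|=0.16631 <1
  x=-2.072: |R|=0.15203 <1
  x=-4.957: |R|=1.30840 >1
  x=-4.897: |R|=1.24170 >1
So |R|<1 on (-4.6667, 0).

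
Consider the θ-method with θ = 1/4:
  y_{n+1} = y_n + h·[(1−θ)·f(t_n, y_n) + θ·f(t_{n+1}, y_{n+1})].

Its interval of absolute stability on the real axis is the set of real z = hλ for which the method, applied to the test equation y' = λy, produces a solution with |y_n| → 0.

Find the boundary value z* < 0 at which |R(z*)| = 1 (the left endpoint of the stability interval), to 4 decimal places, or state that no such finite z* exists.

z* = -4.0000.

On y'=λy, z=hλ:
  y_{n+1} = y_n + z·[3/4·y_n + 1/4·y_{n+1}] ⇒ (1 − 1/4z)y_{n+1} = (1 + 3/4z)y_n
  so R(z) = (1 + 3/4z)/(1 − 1/4z).

Boundary: |R(x)|=1, x<0.
x=-0.4: |R|=0.6364
R=−1: 1+3/4x = −1+1/4x ⇒ -1/2x=2 ⇒ x=2/(-1/2)=-4.0000
Confirm numerically:
  x=-3.592: |R|=0.89252 <1
  x=-2.778: |R|=0.63942 <1
  x=-2.774: |R|=0.63803 <1
  x=-1.684: |R|=0.18508 <1
  x=-4.503: |R|=1.11831 >1
  x=-4.184: |R|=1.04497 >1
Stable set (-4.0000, 0).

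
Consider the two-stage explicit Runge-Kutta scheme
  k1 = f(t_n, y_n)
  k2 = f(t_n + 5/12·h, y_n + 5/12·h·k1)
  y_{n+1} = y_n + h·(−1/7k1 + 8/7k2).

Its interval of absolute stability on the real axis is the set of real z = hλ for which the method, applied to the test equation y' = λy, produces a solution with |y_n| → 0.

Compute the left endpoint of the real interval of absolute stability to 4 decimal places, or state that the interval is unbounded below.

z* = -2.1000.

Set f=λy, z=hλ:
  k1=λy_n ⇒ h·k1=z·y_n;  k2=λ(1+5/12z)y_n ⇒ h·k2=z(1+5/12z)y_n
  y_{n+1}/y_n = 1 − 1/7z + 8/7z(1+5/12z) = 1 + z + 10/21z²
  ⇒ R(z) = 1 + z + 10/21z².

Boundary: |R(x)|=1, x<0.
x=-1.67: |R|=0.6580
R=1: x+10/21x²=0 ⇒ x=−21/10=-2.1000; min R=1−1/(4·10/21)=0.4750>−1
Confirm numerically:
  x=-2.077: |R|=0.97725 <1
  x=-1.811: |R|=0.75077 <1
  x=-1.198: |R|=0.48543 <1
  x=-2.361: |R|=1.29344 >1
  x=-2.313: |R|=1.23460 >1
  x=-2.172: |R|=1.07447 >1
Interval (-2.1000, 0).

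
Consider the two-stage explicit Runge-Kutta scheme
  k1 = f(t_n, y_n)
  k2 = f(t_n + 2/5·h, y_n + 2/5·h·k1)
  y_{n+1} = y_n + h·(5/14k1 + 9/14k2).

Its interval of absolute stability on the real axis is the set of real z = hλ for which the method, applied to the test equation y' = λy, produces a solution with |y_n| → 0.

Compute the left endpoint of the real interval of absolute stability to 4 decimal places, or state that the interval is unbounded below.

z* = -3.8889.

Set f=λy, z=hλ:
  k1=λy_n ⇒ h·k1=z·y_n;  k2=λ(1+2/5z)y_n ⇒ h·k2=z(1+2/5z)y_n
  y_{n+1}/y_n = 1 + 5/14z + 9/14z(1+2/5z) = 1 + z + 9/35z²
  ⇒ R(z) = 1 + z + 9/35z².

Find x<0 with |R(x)|<1.
x=-0.65: |R|=0.4586
R=1: x+9/35x²=0 ⇒ x=−35/9=-3.8889; min R=1−1/(4·9/35)=0.0278>−1
Confirm numerically:
  x=-3.226: |R|=0.45011 <1
  x=-2.586: |R|=0.13362 <1
  x=-2.454: |R|=0.09454 <1
  x=-4.453: |R|=1.64594 >1
  x=-4.163: |R|=1.29343 >1
So |R|<1 on (-3.8889, 0).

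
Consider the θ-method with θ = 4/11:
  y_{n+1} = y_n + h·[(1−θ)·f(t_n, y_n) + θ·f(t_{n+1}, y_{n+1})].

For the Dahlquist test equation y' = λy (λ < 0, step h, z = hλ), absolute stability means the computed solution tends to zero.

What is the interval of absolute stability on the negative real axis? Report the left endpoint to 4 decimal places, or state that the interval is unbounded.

Set f=λy, z=hλ:
  y_{n+1} = y_n + z·[7/11·y_n + 4/11·y_{n+1}] ⇒ (1 − 4/11z)y_{n+1} = (1 + 7/11z)y_n
  R(z) = (1 + 7/11z)/(1 − 4/11z).

Boundary: |R(x)|=1, x<0.
x=-1.69: |R|=0.0467
R=−1: 1+7/11x = −1+4/11x ⇒ -3/11x=2 ⇒ x=2/(-3/11)=-7.3333
Confirm numerically:
  x=-6.651: |R|=0.94556 <1
  x=-6.224: |R|=0.90729 <1
  x=-4.630: |R|=0.72527 <1
  x=-7.667: |R|=1.02402 >1
  x=-7.609: |R|=1.01996 >1
So |R|<1 on (-7.3333, 0).

(-7.3333, 0).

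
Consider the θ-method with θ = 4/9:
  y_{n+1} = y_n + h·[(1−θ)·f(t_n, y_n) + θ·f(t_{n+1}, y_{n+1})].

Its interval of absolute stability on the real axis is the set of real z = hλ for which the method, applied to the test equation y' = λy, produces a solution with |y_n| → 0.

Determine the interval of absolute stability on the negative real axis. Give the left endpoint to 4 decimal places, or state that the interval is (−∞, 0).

(-18.0000, 0).

With y'=λy (z=hλ):
  y_{n+1} = y_n + z·[5/9·y_n + 4/9·y_{n+1}] ⇒ (1 − 4/9z)y_{n+1} = (1 + 5/9z)y_n
  R(z) = (1 + 5/9z)/(1 − 4/9z).

Boundary: |R(x)|=1, x<0.
x=-1.6: |R|=0.0649
R=−1: 1+5/9x = −1+4/9x ⇒ -1/9x=2 ⇒ x=2/(-1/9)=-18.0000
Confirm numerically:
  x=-16.642: |R|=0.98203 <1
  x=-14.886: |R|=0.95457 <1
  x=-13.541: |R|=0.92941 <1
  x=-13.092: |R|=0.92002 <1
  x=-18.537: |R|=1.00646 >1
  x=-18.217: |R|=1.00265 >1
Stable set (-18.0000, 0).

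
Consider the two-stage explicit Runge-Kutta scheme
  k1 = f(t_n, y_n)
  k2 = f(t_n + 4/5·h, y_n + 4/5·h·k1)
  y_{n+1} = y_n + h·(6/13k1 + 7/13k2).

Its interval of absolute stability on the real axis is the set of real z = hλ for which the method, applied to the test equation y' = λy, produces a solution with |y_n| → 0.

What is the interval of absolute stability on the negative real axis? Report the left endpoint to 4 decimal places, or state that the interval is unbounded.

(-2.3214, 0).

Set f=λy, z=hλ:
  k1=λy_n ⇒ h·k1=z·y_n;  k2=λ(1+4/5z)y_n ⇒ h·k2=z(1+4/5z)y_n
  y_{n+1}/y_n = 1 + 6/13z + 7/13z(1+4/5z) = 1 + z + 28/65z²
  Hence R(z) = 1 + z + 28/65z².

Find x<0 with |R(x)|<1.
x=-0.37: |R|=0.6890
R=1: x+28/65x²=0 ⇒ x=−65/28=-2.3214; min R=1−1/(4·28/65)=0.4196>−1
Confirm numerically:
  x=-1.718: |R|=0.55343 <1
  x=-1.541: |R|=0.48194 <1
  x=-1.208: |R|=0.42061 <1
  x=-2.629: |R|=1.34832 >1
  x=-2.505: |R|=1.19809 >1
Interval (-2.3214, 0).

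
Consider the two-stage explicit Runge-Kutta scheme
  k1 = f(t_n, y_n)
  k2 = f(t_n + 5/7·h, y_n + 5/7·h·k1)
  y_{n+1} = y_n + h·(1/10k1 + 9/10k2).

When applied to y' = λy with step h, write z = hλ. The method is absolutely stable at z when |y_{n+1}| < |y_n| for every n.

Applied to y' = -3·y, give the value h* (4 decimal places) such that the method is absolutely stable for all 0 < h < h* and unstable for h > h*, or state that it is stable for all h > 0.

On y'=λy, z=hλ:
  k1=λy_n ⇒ h·k1=z·y_n;  k2=λ(1+5/7z)y_n ⇒ h·k2=z(1+5/7z)y_n
  y_{n+1}/y_n = 1 + 1/10z + 9/10z(1+5/7z) = 1 + z + 9/14z²
  R(z) = 1 + z + 9/14z².

Need |R(x)|<1, x<0.
x=-1.59: |R|=1.0352
R=1: x+9/14x²=0 ⇒ x=−14/9=-1.5556; min R=1−1/(4·9/14)=0.6111>−1
Confirm numerically:
  x=-1.522: |R|=0.96717 <1
  x=-1.499: |R|=0.94550 <1
  x=-1.457: |R|=0.90769 <1
  x=-0.936: |R|=0.62720 <1
  x=-2.143: |R|=1.80929 >1
  x=-2.033: |R|=1.62399 >1
So |R|<1 on (-1.5556, 0).

(-1.5556,0); λ=-3 ⇒ h* = (14/9)/3 = 0.5185.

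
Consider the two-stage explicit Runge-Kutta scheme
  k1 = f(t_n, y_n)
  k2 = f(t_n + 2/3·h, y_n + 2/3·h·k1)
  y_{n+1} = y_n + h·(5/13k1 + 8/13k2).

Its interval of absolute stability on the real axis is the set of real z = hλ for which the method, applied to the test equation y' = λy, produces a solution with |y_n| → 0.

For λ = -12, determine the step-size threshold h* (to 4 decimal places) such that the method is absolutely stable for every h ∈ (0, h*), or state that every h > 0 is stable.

With y'=λy (z=hλ):
  k1=λy_n ⇒ h·k1=z·y_n;  k2=λ(1+2/3z)y_n ⇒ h·k2=z(1+2/3z)y_n
  y_{n+1}/y_n = 1 + 5/13z + 8/13z(1+2/3z) = 1 + z + 16/39z²
  so R(z) = 1 + z + 16/39z².

Find x<0 with |R(x)|<1.
x=-0.47: |R|=0.6206
R=1: x+16/39x²=0 ⇒ x=−39/16=-2.4375; min R=1−1/(4·16/39)=0.3906>−1
Confirm numerically:
  x=-2.335: |R|=0.90181 <1
  x=-2.145: |R|=0.74260 <1
  x=-1.749: |R|=0.50597 <1
  x=-2.991: |R|=1.67919 >1
  x=-2.805: |R|=1.42291 >1
  x=-2.789: |R|=1.40219 >1
So |R|<1 on (-2.4375, 0).

(-2.4375,0); λ=-12 ⇒ h* = (39/16)/12 = 0.2031.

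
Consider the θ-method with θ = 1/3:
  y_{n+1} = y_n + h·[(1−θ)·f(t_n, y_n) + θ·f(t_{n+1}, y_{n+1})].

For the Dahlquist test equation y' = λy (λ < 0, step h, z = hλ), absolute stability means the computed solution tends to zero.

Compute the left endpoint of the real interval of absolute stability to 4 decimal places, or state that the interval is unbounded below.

On y'=λy, z=hλ:
  y_{n+1} = y_n + z·[2/3·y_n + 1/3·y_{n+1}] ⇒ (1 − 1/3z)y_{n+1} = (1 + 2/3z)y_n
  so R(z) = (1 + 2/3z)/(1 − 1/3z).

Solve |R(x)|<1 on ℝ⁻.
x=-1.69: |R|=0.0810
R=−1: 1+2/3x = −1+1/3x ⇒ -1/3x=2 ⇒ x=2/(-1/3)=-6.0000
Confirm numerically:
  x=-4.650: |R|=0.82353 <1
  x=-3.257: |R|=0.56161 <1
  x=-2.556: |R|=0.38013 <1
  x=-6.392: |R|=1.04174 >1
  x=-6.275: |R|=1.02965 >1
  x=-6.107: |R|=1.01175 >1
Stable set (-6.0000, 0).

left endpoint -6.0000.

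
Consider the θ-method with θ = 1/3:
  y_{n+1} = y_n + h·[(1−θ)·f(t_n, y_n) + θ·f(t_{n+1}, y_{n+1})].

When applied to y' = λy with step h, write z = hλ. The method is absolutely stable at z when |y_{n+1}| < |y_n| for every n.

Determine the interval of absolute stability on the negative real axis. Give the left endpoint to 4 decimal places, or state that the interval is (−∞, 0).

Test eqn y'=λy, z=hλ:
  y_{n+1} = y_n + z·[2/3·y_n + 1/3·y_{n+1}] ⇒ (1 − 1/3z)y_{n+1} = (1 + 2/3z)y_n
  Hence R(z) = (1 + 2/3z)/(1 − 1/3z).

Find x<0 with |R(x)|<1.
x=-1.67: |R|=0.0728
R=−1: 1+2/3x = −1+1/3x ⇒ -1/3x=2 ⇒ x=2/(-1/3)=-6.0000
Confirm numerically:
  x=-5.732: |R|=0.96931 <1
  x=-5.417: |R|=0.93074 <1
  x=-4.958: |R|=0.86906 <1
  x=-6.521: |R|=1.05472 >1
  x=-6.304: |R|=1.03267 >1
  x=-6.284: |R|=1.03059 >1
Interval (-6.0000, 0).

(-6.0000, 0).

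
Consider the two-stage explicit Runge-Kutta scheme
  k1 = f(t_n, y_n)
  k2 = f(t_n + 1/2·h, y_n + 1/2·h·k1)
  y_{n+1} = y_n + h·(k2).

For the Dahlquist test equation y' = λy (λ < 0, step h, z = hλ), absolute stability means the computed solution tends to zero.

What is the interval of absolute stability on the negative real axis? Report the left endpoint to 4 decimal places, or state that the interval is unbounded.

With y'=λy (z=hλ):
  k1=λy_n ⇒ h·k1=z·y_n;  k2=λ(1+1/2z)y_n ⇒ h·k2=z(1+1/2z)y_n
  y_{n+1}/y_n = 1 + z(1+1/2z) = 1 + z + 1/2z²
  so R(z) = 1 + z + 1/2z².

Find x<0 with |R(x)|<1.
x=-1.68: |R|=0.7312
R=1: x+1/2x²=0 ⇒ x=−2=-2.0000; min R=1−1/(4·1/2)=0.5000>−1
Confirm numerically:
  x=-1.266: |R|=0.53538 <1
  x=-0.898: |R|=0.50520 <1
  x=-0.875: |R|=0.50781 <1
  x=-2.312: |R|=1.36067 >1
  x=-2.225: |R|=1.25031 >1
Interval (-2.0000, 0).

(-2.0000, 0).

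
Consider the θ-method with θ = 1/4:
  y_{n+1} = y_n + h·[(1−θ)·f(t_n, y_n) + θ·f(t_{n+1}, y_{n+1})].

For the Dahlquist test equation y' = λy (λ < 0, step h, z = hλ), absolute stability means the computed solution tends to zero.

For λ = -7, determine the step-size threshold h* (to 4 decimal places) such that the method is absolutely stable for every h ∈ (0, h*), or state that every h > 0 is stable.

(-4.0000,0); λ=-7 ⇒ h* = (4)/7 = 0.5714.

With y'=λy (z=hλ):
  y_{n+1} = y_n + z·[3/4·y_n + 1/4·y_{n+1}] ⇒ (1 − 1/4z)y_{n+1} = (1 + 3/4z)y_n
  Hence R(z) = (1 + 3/4z)/(1 − 1/4z).

Need |R(x)|<1, x<0.
x=-1.12: |R|=0.1250
R=−1: 1+3/4x = −1+1/4x ⇒ -1/2x=2 ⇒ x=2/(-1/2)=-4.0000
Confirm numerically:
  x=-3.596: |R|=0.89363 <1
  x=-3.549: |R|=0.88051 <1
  x=-2.298: |R|=0.45951 <1
  x=-4.566: |R|=1.13215 >1
  x=-4.544: |R|=1.12734 >1
So |R|<1 on (-4.0000, 0).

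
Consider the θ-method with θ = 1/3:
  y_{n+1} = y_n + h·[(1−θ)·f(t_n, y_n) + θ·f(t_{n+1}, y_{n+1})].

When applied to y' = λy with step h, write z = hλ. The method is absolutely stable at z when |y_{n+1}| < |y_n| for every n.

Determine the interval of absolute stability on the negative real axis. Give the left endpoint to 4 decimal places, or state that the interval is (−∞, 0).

(-6.0000, 0).

Set f=λy, z=hλ:
  y_{n+1} = y_n + z·[2/3·y_n + 1/3·y_{n+1}] ⇒ (1 − 1/3z)y_{n+1} = (1 + 2/3z)y_n
  Hence R(z) = (1 + 2/3z)/(1 − 1/3z).

Boundary: |R(x)|=1, x<0.
x=-0.57: |R|=0.5210
R=−1: 1+2/3x = −1+1/3x ⇒ -1/3x=2 ⇒ x=2/(-1/3)=-6.0000
Confirm numerically:
  x=-5.585: |R|=0.95166 <1
  x=-4.360: |R|=0.77717 <1
  x=-3.958: |R|=0.70652 <1
  x=-3.429: |R|=0.60009 <1
  x=-6.515: |R|=1.05413 >1
  x=-6.499: |R|=1.05253 >1
  x=-6.390: |R|=1.04153 >1
Interval (-6.0000, 0).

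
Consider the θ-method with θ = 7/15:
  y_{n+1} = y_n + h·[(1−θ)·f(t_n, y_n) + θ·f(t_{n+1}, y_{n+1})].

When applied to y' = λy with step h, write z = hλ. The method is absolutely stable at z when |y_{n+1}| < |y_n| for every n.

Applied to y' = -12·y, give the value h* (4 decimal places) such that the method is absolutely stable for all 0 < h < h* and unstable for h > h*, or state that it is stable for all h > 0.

Set f=λy, z=hλ:
  y_{n+1} = y_n + z·[8/15·y_n + 7/15·y_{n+1}] ⇒ (1 − 7/15z)y_{n+1} = (1 + 8/15z)y_n
  ⇒ R(z) = (1 + 8/15z)/(1 − 7/15z).

Boundary: |R(x)|=1, x<0.
x=-1.79: |R|=0.0247
R=−1: 1+8/15x = −1+7/15x ⇒ -1/15x=2 ⇒ x=2/(-1/15)=-30.0000
Confirm numerically:
  x=-29.263: |R|=0.99665 <1
  x=-19.347: |R|=0.92918 <1
  x=-16.563: |R|=0.89738 <1
  x=-30.504: |R|=1.00221 >1
  x=-30.270: |R|=1.00119 >1
So |R|<1 on (-30.0000, 0).

(-30.0000,0); λ=-12 ⇒ h* = (30)/12 = 2.5000.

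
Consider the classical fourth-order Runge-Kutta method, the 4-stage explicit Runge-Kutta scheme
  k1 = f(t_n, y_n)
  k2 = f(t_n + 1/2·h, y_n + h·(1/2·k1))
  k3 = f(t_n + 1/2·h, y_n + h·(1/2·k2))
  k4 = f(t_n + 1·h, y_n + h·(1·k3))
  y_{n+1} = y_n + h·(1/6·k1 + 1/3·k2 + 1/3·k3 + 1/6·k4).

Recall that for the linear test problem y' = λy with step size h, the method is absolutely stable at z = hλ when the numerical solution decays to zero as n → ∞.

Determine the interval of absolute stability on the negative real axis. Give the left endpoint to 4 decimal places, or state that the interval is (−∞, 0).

Set f=λy, z=hλ:
  order 4, 4-stage ⇒ R(z)=1+z+z^2/2+z^3/6+z^4/24
  (e.g. R(-0.64)=0.52810, |R|=0.52810)

Need |R(x)|<1, x<0.
x=-0.64: |R|=0.5281
|R(-2.82)|=1.0536 |R(-2.35)|=0.5190 |R(-1.79)|=0.2839
Bisect:
  x_lo=-3.5676 |R|=2.9783  x_hi=-0.3199 |R|=0.7263
  mid=-1.94375 |R|=0.31614 →hi
  mid=-2.75569 |R|=0.95628 →hi
  mid=-3.16166 |R|=1.73244 →lo
  mid=-2.95868 |R|=1.29447 →lo
  mid=-2.85719 |R|=1.11391 →lo
  mid=-2.80644 |R|=1.03235 →lo
  mid=-2.78107 |R|=0.99364 →hi
  ...
  [-2.78543,-2.78523] ⇒ x*=-2.7853
Interval (-2.7853, 0).

z∈(-2.7853,0).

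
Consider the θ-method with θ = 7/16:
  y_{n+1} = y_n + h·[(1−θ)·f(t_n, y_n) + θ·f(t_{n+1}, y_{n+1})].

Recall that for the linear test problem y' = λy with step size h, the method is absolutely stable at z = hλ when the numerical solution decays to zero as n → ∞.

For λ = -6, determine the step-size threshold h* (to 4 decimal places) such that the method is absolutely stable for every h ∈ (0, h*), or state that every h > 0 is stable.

(-16.0000,0); λ=-6 ⇒ h* = (16)/6 = 2.6667.

On y'=λy, z=hλ:
  y_{n+1} = y_n + z·[9/16·y_n + 7/16·y_{n+1}] ⇒ (1 − 7/16z)y_{n+1} = (1 + 9/16z)y_n
  Hence R(z) = (1 + 9/16z)/(1 − 7/16z).

Solve |R(x)|<1 on ℝ⁻.
x=-1.79: |R|=0.0039
R=−1: 1+9/16x = −1+7/16x ⇒ -1/8x=2 ⇒ x=2/(-1/8)=-16.0000
Confirm numerically:
  x=-13.919: |R|=0.96331 <1
  x=-12.476: |R|=0.93179 <1
  x=-10.567: |R|=0.87923 <1
  x=-9.070: |R|=0.82564 <1
  x=-16.464: |R|=1.00707 >1
  x=-16.253: |R|=1.00390 >1
So |R|<1 on (-16.0000, 0).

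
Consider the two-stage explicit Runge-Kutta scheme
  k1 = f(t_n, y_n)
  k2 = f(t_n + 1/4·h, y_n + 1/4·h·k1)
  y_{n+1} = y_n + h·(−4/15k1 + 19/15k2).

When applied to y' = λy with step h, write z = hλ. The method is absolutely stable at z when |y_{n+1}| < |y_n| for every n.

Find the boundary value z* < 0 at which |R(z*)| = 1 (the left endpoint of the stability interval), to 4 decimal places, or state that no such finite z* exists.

z* = -3.1579.

Set f=λy, z=hλ:
  k1=λy_n ⇒ h·k1=z·y_n;  k2=λ(1+1/4z)y_n ⇒ h·k2=z(1+1/4z)y_n
  y_{n+1}/y_n = 1 − 4/15z + 19/15z(1+1/4z) = 1 + z + 19/60z²
  Hence R(z) = 1 + z + 19/60z².

Need |R(x)|<1, x<0.
x=-0.61: |R|=0.5078
R=1: x+19/60x²=0 ⇒ x=−60/19=-3.1579; min R=1−1/(4·19/60)=0.2105>−1
Confirm numerically:
  x=-2.566: |R|=0.51905 <1
  x=-2.175: |R|=0.32303 <1
  x=-1.853: |R|=0.23431 <1
  x=-1.751: |R|=0.21990 <1
  x=-3.666: |R|=1.58986 >1
  x=-3.584: |R|=1.48360 >1
  x=-3.218: |R|=1.06125 >1
Interval (-3.1579, 0).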